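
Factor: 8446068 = 2^2* 3^2 * 234613^1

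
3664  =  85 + 3579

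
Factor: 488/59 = 2^3 * 59^( - 1) * 61^1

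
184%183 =1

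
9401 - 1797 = 7604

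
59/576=59/576 = 0.10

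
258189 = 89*2901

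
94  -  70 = 24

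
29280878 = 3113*9406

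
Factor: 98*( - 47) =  - 4606 = - 2^1 * 7^2 * 47^1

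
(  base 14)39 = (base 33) 1I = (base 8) 63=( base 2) 110011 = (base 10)51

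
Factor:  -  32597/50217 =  - 3^(  -  1)*19^( - 1)* 37^1 = - 37/57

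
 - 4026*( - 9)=36234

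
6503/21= 309+2/3=309.67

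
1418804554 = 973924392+444880162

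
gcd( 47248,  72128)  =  16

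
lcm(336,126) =1008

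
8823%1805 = 1603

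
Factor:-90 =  - 2^1*3^2*5^1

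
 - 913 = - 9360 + 8447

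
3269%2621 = 648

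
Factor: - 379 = -379^1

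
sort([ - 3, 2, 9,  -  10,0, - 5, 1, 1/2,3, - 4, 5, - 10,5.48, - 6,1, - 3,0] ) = [ - 10, - 10, - 6, - 5, - 4, -3,-3, 0,0, 1/2,1,  1, 2, 3, 5, 5.48,9 ]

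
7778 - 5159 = 2619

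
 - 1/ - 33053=1/33053= 0.00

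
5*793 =3965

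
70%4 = 2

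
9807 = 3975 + 5832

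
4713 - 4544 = 169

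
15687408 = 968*16206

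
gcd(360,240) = 120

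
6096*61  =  371856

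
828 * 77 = 63756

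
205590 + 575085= 780675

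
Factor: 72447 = 3^1*19^1*31^1*41^1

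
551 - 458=93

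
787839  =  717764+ 70075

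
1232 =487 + 745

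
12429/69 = 180 + 3/23 =180.13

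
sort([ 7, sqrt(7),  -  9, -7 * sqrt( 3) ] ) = [ - 7*sqrt( 3), - 9,sqrt( 7),7]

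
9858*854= 8418732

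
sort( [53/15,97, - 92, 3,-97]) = [ - 97, - 92,  3,  53/15 , 97]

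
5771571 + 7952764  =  13724335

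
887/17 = 887/17= 52.18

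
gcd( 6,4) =2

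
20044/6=10022/3=3340.67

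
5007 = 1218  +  3789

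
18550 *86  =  1595300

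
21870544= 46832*467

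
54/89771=54/89771 = 0.00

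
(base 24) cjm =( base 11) 5609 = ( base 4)1303132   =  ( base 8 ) 16336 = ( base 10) 7390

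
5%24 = 5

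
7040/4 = 1760= 1760.00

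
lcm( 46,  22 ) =506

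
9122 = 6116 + 3006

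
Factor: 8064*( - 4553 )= - 2^7*3^2*7^1*29^1*157^1= - 36715392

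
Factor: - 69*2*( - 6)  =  2^2*3^2  *23^1=828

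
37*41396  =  1531652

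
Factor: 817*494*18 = 7264764 = 2^2*3^2*13^1*19^2 * 43^1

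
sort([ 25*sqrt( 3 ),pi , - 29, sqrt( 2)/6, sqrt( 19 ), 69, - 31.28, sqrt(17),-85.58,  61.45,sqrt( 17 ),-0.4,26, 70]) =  [ - 85.58,- 31.28, - 29, - 0.4, sqrt( 2 )/6,  pi,sqrt( 17), sqrt( 17 ), sqrt(19 ), 26,25*sqrt( 3), 61.45,69, 70 ]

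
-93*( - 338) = 31434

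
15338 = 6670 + 8668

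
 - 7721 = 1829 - 9550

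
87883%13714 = 5599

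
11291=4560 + 6731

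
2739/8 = 342 + 3/8 =342.38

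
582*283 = 164706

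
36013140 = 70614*510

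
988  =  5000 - 4012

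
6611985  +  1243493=7855478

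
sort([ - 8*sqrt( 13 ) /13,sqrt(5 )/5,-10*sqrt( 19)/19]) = [-10 * sqrt(19) /19, - 8*sqrt (13)/13, sqrt( 5) /5]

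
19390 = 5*3878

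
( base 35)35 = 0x6e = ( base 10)110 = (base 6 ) 302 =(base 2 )1101110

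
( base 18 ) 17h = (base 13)29c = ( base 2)111010011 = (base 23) K7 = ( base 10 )467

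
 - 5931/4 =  - 5931/4 = -1482.75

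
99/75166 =99/75166  =  0.00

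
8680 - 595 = 8085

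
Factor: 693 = 3^2*7^1*11^1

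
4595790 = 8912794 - 4317004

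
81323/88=7393/8 = 924.12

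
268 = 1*268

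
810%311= 188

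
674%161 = 30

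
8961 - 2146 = 6815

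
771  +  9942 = 10713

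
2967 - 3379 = -412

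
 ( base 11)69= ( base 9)83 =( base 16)4b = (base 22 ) 39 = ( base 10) 75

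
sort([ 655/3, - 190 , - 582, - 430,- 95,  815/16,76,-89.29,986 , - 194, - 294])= [ - 582, - 430, - 294, - 194, - 190 , - 95, - 89.29 , 815/16,76,655/3, 986 ] 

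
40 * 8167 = 326680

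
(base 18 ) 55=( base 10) 95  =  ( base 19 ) 50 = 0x5f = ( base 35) 2p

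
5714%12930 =5714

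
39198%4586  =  2510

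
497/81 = 497/81= 6.14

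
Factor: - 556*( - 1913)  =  1063628=   2^2*139^1 * 1913^1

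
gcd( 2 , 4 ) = 2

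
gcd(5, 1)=1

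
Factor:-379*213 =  - 80727  =  - 3^1*71^1*379^1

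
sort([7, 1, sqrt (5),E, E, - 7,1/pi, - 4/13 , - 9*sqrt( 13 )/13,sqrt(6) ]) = [ - 7, -9*sqrt(13 )/13, - 4/13,  1/pi,1,sqrt(5), sqrt( 6 ), E,E, 7]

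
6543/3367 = 1 + 3176/3367 = 1.94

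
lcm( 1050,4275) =59850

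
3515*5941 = 20882615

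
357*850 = 303450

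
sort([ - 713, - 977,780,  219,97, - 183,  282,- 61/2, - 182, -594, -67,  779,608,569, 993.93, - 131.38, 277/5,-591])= [ - 977, -713,-594,-591 , - 183,  -  182, - 131.38,  -  67,- 61/2,277/5,97,219, 282,  569,  608, 779, 780, 993.93]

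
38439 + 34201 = 72640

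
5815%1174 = 1119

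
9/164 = 9/164 = 0.05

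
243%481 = 243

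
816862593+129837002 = 946699595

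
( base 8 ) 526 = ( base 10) 342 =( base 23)ek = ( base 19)i0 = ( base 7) 666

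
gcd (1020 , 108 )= 12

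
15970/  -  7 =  - 2282 + 4/7= -2281.43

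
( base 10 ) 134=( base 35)3t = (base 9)158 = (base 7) 251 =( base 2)10000110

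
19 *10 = 190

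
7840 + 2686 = 10526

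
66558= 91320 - 24762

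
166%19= 14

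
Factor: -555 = - 3^1*5^1*37^1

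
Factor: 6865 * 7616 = 2^6*5^1 * 7^1*17^1  *  1373^1= 52283840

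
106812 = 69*1548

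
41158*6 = 246948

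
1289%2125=1289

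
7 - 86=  - 79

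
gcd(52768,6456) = 8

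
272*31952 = 8690944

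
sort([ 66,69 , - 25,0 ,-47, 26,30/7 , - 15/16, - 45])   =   [ - 47, - 45, - 25 , - 15/16,0,  30/7,26 , 66, 69 ]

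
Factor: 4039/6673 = 7^1*577^1*6673^( - 1 )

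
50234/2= 25117 = 25117.00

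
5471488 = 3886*1408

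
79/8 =79/8 = 9.88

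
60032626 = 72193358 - 12160732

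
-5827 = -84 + -5743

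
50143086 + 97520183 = 147663269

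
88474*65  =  5750810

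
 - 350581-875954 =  - 1226535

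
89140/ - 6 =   -  44570/3 =-14856.67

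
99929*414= 41370606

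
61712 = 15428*4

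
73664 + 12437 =86101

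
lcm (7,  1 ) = 7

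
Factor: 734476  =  2^2*139^1*1321^1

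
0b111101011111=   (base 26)5l9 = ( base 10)3935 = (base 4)331133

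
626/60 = 313/30 = 10.43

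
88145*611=53856595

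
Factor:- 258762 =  - 2^1 * 3^1 * 7^1*61^1 * 101^1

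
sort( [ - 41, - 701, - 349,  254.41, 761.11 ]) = [ - 701, - 349, - 41, 254.41, 761.11]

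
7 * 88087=616609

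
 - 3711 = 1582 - 5293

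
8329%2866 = 2597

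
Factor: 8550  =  2^1 * 3^2*5^2*19^1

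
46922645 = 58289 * 805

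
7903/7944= 7903/7944= 0.99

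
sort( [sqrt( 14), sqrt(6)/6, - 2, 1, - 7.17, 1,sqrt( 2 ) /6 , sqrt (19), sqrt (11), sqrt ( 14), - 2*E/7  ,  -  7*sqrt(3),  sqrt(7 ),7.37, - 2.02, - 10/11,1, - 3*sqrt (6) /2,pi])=[ - 7 * sqrt(3), - 7.17,-3 * sqrt(6)/2, - 2.02, - 2, - 10/11, - 2 * E/7, sqrt( 2) /6, sqrt (6 )/6, 1,1, 1 , sqrt( 7), pi , sqrt(11),sqrt( 14),sqrt (14 ), sqrt(19 ),7.37 ] 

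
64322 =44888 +19434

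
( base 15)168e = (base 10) 4859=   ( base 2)1001011111011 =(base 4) 1023323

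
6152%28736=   6152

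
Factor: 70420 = 2^2*5^1  *7^1*503^1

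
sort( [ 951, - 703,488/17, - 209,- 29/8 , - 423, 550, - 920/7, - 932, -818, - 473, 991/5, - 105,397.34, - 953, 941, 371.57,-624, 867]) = [ - 953, -932, - 818, - 703, - 624 ,-473,  -  423 , - 209, - 920/7, - 105, - 29/8,  488/17, 991/5, 371.57,397.34,550, 867, 941, 951]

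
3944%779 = 49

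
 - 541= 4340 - 4881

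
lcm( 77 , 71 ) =5467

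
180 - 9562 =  - 9382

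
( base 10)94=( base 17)59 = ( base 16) 5E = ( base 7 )163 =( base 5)334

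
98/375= 98/375 = 0.26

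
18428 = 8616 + 9812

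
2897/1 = 2897  =  2897.00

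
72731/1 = 72731=72731.00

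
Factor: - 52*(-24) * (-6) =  - 2^6*3^2*13^1 = -7488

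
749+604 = 1353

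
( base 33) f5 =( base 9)615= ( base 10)500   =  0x1F4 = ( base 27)ie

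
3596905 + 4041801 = 7638706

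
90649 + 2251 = 92900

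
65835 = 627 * 105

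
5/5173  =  5/5173=   0.00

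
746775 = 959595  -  212820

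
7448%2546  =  2356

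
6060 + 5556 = 11616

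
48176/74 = 651 + 1/37 = 651.03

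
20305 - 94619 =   -  74314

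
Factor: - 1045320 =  - 2^3*3^1 * 5^1*31^1 * 281^1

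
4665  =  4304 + 361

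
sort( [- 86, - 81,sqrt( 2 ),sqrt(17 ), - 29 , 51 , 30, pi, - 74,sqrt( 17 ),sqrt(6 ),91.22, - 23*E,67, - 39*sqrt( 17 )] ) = [ - 39 * sqrt(17 ) , - 86, - 81 ,  -  74,-23*E  , - 29,sqrt( 2),sqrt(6), pi,sqrt(17),sqrt(17), 30, 51, 67, 91.22 ] 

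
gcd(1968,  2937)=3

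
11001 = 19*579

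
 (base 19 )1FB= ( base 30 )LR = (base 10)657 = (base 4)22101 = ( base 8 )1221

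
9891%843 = 618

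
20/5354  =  10/2677 = 0.00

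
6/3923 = 6/3923 = 0.00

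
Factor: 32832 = 2^6 * 3^3*19^1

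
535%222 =91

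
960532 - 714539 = 245993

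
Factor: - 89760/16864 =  - 165/31   =  - 3^1*5^1*11^1*31^( - 1 )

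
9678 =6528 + 3150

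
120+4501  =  4621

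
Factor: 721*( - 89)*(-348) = 2^2*3^1*7^1*29^1*89^1*103^1 = 22330812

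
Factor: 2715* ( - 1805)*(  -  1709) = 8375082675=3^1 * 5^2*19^2 * 181^1*1709^1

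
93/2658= 31/886 = 0.03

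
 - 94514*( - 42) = 3969588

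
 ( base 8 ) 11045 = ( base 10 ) 4645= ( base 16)1225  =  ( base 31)4PQ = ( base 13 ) 2164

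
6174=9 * 686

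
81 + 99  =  180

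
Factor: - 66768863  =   - 7^1 * 9538409^1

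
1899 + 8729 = 10628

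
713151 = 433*1647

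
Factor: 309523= 309523^1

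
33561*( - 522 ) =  - 17518842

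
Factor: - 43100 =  - 2^2*5^2*431^1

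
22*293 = 6446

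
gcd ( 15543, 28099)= 1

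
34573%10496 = 3085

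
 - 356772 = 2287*( - 156) 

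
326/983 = 326/983 = 0.33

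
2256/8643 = 752/2881 = 0.26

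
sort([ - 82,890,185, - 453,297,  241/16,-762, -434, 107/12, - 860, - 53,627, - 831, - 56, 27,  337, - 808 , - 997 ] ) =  [ - 997,-860, - 831, - 808, - 762, - 453, - 434, - 82, - 56, - 53 , 107/12,241/16,27,185 , 297,337,627,890 ] 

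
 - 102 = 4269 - 4371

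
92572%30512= 1036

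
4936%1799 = 1338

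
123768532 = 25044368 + 98724164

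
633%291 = 51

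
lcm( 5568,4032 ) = 116928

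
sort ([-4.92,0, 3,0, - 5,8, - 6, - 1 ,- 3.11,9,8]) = [ - 6,  -  5, - 4.92, - 3.11, - 1,0,0, 3,8,8,9 ] 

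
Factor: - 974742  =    -  2^1* 3^1*162457^1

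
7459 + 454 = 7913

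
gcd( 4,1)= 1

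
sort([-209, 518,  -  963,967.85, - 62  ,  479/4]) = [ - 963, - 209, - 62, 479/4, 518, 967.85]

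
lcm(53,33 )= 1749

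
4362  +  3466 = 7828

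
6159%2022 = 93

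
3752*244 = 915488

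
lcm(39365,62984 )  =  314920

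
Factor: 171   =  3^2*19^1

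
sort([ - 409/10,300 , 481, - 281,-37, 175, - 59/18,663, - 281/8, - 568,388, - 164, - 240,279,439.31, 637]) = [ -568,  -  281, - 240, - 164, - 409/10 ,  -  37,-281/8,-59/18,175 , 279,300, 388,  439.31, 481, 637, 663] 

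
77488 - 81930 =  - 4442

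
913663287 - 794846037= 118817250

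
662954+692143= 1355097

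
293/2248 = 293/2248 = 0.13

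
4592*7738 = 35532896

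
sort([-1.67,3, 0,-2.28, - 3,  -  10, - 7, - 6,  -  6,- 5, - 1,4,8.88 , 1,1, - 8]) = [  -  10,-8, - 7, -6, - 6,  -  5, - 3, - 2.28, - 1.67,  -  1,0, 1, 1, 3,4,  8.88] 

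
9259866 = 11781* 786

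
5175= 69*75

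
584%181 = 41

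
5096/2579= 1 + 2517/2579 = 1.98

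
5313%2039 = 1235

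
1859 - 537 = 1322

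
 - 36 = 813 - 849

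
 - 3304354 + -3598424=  - 6902778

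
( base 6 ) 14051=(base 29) 2HG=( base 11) 1712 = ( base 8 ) 4217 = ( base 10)2191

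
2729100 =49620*55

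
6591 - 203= 6388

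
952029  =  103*9243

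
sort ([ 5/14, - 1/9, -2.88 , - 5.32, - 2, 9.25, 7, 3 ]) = [ - 5.32,  -  2.88, - 2,-1/9 , 5/14,3 , 7,9.25] 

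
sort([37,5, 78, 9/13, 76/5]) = [9/13,5,76/5, 37, 78 ]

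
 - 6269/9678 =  - 1 + 3409/9678 = -0.65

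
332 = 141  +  191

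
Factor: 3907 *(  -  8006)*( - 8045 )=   2^1*5^1*1609^1 *3907^1 * 4003^1  =  251643110890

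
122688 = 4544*27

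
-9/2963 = -1 +2954/2963 = -  0.00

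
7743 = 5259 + 2484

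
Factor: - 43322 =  - 2^1*21661^1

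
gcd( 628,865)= 1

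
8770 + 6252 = 15022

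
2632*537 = 1413384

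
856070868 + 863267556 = 1719338424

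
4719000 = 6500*726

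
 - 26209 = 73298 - 99507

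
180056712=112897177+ 67159535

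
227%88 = 51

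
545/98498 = 545/98498 = 0.01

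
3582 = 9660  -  6078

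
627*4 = 2508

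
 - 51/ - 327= 17/109 = 0.16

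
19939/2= 9969 + 1/2 = 9969.50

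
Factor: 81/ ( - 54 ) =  - 3/2=- 2^( - 1)*3^1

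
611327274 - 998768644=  - 387441370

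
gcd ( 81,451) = 1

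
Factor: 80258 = 2^1*40129^1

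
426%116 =78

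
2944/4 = 736= 736.00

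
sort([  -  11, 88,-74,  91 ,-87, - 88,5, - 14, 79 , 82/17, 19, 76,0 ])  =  [-88, - 87,-74, - 14,-11, 0, 82/17, 5, 19, 76, 79, 88,91] 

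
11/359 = 11/359  =  0.03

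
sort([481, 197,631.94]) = [ 197, 481,  631.94]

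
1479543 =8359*177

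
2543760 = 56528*45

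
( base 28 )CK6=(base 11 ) 7548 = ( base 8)23366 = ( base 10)9974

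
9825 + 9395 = 19220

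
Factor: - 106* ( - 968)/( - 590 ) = - 51304/295 = -2^3*5^( -1) *11^2*53^1*59^( - 1 )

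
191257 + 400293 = 591550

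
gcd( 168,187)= 1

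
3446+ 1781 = 5227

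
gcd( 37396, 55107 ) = 1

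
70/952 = 5/68 = 0.07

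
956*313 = 299228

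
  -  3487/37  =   - 3487/37 =-  94.24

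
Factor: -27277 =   -  27277^1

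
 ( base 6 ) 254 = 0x6a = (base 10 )106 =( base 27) 3P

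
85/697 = 5/41 = 0.12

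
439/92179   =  439/92179 = 0.00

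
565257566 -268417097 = 296840469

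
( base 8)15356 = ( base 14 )2726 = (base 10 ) 6894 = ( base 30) 7JO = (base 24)bn6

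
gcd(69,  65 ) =1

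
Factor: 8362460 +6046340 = 14408800 = 2^5*5^2*7^1 * 31^1*83^1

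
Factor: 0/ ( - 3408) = 0 = 0^1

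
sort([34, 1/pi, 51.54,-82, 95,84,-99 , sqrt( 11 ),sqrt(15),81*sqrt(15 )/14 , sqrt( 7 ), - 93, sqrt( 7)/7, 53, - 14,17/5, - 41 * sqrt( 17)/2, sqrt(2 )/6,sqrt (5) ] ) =[ - 99, - 93, -41*sqrt( 17)/2,  -  82, - 14, sqrt( 2)/6, 1/pi, sqrt(7 ) /7,sqrt( 5) , sqrt (7),sqrt( 11),17/5, sqrt( 15), 81*sqrt(15)/14, 34,51.54 , 53, 84, 95]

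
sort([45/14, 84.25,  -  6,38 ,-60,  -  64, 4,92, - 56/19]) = [ - 64,-60, - 6,-56/19, 45/14,  4,  38,  84.25, 92]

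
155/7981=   155/7981 = 0.02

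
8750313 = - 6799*( -1287)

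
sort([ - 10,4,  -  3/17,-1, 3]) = [ - 10, - 1, - 3/17, 3,4 ]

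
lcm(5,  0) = 0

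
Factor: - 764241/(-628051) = 3^1*254747^1*628051^(-1)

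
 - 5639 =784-6423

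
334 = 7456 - 7122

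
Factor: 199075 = 5^2*7963^1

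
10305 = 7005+3300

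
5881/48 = 122  +  25/48 = 122.52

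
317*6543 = 2074131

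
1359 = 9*151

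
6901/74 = 93 + 19/74 = 93.26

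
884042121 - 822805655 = 61236466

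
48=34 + 14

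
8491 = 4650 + 3841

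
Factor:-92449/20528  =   - 2^( - 4) * 7^1 * 47^1*281^1*1283^( - 1 ) 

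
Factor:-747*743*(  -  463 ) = 3^2*83^1*463^1*743^1 = 256974723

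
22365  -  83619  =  -61254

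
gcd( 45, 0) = 45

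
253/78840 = 253/78840 = 0.00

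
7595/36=7595/36 = 210.97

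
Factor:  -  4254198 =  - 2^1*3^1*  13^1* 54541^1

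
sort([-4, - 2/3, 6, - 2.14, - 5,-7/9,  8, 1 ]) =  [ - 5, - 4, - 2.14, -7/9, - 2/3 , 1,6,8] 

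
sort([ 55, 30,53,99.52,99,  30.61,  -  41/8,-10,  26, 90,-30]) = [ - 30,-10, - 41/8,26,30,30.61,  53,55,90, 99, 99.52]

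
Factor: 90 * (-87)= -2^1 * 3^3* 5^1*29^1 = - 7830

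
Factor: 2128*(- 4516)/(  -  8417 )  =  2^6*7^1* 443^( - 1)*1129^1 = 505792/443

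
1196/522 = 598/261 = 2.29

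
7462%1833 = 130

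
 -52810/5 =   -  10562 = - 10562.00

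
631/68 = 9 + 19/68 =9.28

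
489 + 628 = 1117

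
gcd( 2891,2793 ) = 49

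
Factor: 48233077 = 19^1*307^1 * 8269^1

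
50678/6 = 8446 +1/3 =8446.33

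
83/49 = 83/49 = 1.69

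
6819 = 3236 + 3583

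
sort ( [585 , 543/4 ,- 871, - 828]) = [ - 871, - 828, 543/4, 585]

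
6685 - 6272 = 413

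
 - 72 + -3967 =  - 4039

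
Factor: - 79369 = - 139^1*571^1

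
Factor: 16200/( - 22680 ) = - 5/7 =-5^1 * 7^( - 1) 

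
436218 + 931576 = 1367794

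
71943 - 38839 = 33104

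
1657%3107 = 1657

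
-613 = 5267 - 5880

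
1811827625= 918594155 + 893233470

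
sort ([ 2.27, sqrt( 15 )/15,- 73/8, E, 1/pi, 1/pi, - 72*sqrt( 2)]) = [ - 72 * sqrt( 2),  -  73/8, sqrt (15 )/15,1/pi, 1/pi, 2.27, E]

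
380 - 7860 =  - 7480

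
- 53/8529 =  - 53/8529 = - 0.01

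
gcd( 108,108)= 108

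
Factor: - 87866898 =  - 2^1*3^1*7^2*53^1*5639^1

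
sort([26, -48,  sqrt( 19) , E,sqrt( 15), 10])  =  [ - 48, E, sqrt( 15 ),sqrt ( 19), 10, 26] 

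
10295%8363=1932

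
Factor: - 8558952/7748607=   -  2^3 * 4007^1*29021^(  -  1) = - 32056/29021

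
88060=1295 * 68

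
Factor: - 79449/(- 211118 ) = 2^( - 1) * 3^1*71^1*283^(-1)= 213/566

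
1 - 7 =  - 6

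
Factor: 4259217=3^1*1419739^1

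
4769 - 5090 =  - 321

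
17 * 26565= 451605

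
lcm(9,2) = 18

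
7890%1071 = 393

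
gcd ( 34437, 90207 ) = 39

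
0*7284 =0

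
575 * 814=468050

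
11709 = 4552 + 7157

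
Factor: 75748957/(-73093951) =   -  7^( - 1)*17^1*29^1*73^(-1)*313^( - 1)*457^(  -  1 )*153649^1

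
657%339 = 318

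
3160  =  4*790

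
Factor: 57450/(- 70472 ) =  - 75/92 = - 2^(-2 )*3^1*5^2*23^( - 1 ) 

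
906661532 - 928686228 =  - 22024696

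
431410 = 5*86282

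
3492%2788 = 704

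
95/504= 95/504 = 0.19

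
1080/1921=1080/1921 = 0.56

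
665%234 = 197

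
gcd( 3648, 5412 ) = 12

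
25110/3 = 8370 = 8370.00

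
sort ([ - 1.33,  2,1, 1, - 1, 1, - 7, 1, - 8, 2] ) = [ - 8,- 7, - 1.33, - 1,1, 1, 1,1,2, 2 ] 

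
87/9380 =87/9380 = 0.01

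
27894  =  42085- 14191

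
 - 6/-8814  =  1/1469 = 0.00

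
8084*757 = 6119588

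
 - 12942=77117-90059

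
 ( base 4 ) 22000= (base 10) 640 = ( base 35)IA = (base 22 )172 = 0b1010000000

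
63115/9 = 63115/9 = 7012.78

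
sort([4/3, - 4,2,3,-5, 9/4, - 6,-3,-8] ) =[-8,- 6, - 5,  -  4, - 3,4/3,2,9/4, 3]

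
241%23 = 11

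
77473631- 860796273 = -783322642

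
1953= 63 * 31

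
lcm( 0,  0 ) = 0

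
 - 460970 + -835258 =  - 1296228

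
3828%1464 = 900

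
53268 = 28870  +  24398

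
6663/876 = 2221/292 = 7.61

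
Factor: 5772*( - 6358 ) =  - 36698376 = -  2^3*3^1*11^1*13^1* 17^2*37^1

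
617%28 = 1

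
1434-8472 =-7038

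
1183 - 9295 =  - 8112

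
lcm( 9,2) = 18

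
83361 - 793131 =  - 709770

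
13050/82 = 159 +6/41 = 159.15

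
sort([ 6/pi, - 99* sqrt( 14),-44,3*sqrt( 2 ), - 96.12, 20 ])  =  [ - 99  *  sqrt( 14 ), -96.12 ,-44, 6/pi, 3 * sqrt (2 ), 20 ]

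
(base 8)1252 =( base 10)682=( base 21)1BA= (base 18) 21G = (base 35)JH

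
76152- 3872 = 72280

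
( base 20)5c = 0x70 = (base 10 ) 112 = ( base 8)160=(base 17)6A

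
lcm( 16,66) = 528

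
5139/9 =571 = 571.00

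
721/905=721/905 = 0.80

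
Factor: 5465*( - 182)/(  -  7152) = 497315/3576 = 2^( - 3)*3^(- 1)*5^1*7^1*13^1*149^(-1)*1093^1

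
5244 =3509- - 1735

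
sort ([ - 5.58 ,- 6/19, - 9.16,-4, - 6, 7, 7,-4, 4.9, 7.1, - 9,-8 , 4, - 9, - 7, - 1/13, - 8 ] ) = [ - 9.16, - 9 , - 9, - 8, - 8, - 7, - 6, - 5.58, - 4, - 4 , - 6/19, - 1/13, 4 , 4.9, 7, 7, 7.1]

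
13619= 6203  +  7416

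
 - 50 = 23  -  73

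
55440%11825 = 8140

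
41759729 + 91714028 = 133473757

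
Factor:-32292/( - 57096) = 69/122 = 2^(-1 )*3^1 * 23^1 * 61^(-1) 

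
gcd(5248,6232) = 328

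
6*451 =2706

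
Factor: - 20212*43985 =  - 889024820 = - 2^2*5^1*19^1*31^1* 163^1*463^1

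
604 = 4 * 151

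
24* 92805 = 2227320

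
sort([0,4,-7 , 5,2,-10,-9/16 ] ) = [ - 10,  -  7, - 9/16, 0,2,4,5] 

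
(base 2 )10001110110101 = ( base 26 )DDF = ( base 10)9141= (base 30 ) a4l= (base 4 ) 2032311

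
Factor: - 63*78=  - 4914 = - 2^1*3^3 * 7^1 * 13^1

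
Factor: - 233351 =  - 229^1*1019^1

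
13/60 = 13/60 = 0.22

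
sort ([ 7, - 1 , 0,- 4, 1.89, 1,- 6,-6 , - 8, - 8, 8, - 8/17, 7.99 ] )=[ - 8 , - 8, - 6, - 6,-4 , - 1, - 8/17,0 , 1,1.89,7, 7.99, 8 ]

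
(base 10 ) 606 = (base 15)2a6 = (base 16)25e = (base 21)17i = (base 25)O6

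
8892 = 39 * 228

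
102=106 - 4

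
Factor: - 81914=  - 2^1*7^1*5851^1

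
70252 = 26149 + 44103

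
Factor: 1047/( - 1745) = - 3^1*5^(-1 ) = - 3/5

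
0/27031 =0 = 0.00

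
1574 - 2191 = - 617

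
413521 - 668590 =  - 255069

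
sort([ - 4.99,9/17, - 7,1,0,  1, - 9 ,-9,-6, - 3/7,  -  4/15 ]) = [ - 9 ,-9 , - 7, - 6, - 4.99,-3/7, - 4/15  ,  0, 9/17,1, 1] 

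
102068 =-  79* (  -  1292) 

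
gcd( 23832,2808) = 72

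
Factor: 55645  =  5^1 * 31^1 * 359^1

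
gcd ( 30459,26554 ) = 781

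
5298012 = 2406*2202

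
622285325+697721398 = 1320006723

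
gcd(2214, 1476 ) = 738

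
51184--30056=81240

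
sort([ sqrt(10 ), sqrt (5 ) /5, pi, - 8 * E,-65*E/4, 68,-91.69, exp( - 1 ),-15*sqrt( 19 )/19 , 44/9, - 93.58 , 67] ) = [  -  93.58, - 91.69, - 65*E/4, - 8 * E, - 15 * sqrt( 19 ) /19,exp( - 1), sqrt(5)/5, pi,sqrt(10), 44/9,67,68 ]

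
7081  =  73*97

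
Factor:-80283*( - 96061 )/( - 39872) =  -2^( - 6)*3^1*7^1*89^(  -  1)*3823^1*13723^1 = - 1101723609/5696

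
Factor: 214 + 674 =2^3*3^1*37^1 = 888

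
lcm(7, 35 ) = 35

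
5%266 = 5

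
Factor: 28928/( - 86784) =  - 3^( -1 ) = - 1/3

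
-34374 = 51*(-674)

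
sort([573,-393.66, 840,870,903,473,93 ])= [-393.66,93 , 473, 573, 840 , 870, 903 ]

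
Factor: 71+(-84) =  - 13^1 = -13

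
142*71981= 10221302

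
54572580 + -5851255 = 48721325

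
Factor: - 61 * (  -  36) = 2196= 2^2*3^2*61^1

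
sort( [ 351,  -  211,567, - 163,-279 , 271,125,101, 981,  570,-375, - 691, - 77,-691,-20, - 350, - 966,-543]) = [ - 966, - 691, - 691 , - 543 ,  -  375,-350, - 279 , - 211,-163 , - 77,-20, 101,125,271, 351,567,570, 981]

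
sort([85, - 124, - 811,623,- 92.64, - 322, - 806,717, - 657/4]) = [ -811, - 806, - 322, - 657/4, - 124, - 92.64,85,623, 717] 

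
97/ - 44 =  - 97/44 = - 2.20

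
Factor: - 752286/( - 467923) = 2^1*3^1*19^1*491^( - 1)*953^( - 1 )*6599^1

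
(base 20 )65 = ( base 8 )175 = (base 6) 325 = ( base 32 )3T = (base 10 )125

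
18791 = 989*19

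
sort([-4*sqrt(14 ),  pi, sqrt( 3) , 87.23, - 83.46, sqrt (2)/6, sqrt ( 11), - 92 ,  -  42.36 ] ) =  [  -  92, - 83.46, - 42.36,  -  4*sqrt( 14 ), sqrt( 2 ) /6, sqrt ( 3), pi,sqrt (11 ),87.23]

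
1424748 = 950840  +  473908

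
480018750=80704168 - - 399314582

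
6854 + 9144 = 15998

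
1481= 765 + 716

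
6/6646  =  3/3323 =0.00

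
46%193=46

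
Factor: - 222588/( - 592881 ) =324/863 =2^2*3^4*863^( - 1)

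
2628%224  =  164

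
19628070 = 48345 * 406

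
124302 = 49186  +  75116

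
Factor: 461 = 461^1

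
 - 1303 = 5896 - 7199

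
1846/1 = 1846 = 1846.00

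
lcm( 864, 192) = 1728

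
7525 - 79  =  7446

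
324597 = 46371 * 7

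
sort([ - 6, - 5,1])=[ - 6 ,-5 , 1 ] 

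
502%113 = 50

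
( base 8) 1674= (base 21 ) 23B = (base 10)956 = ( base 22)1LA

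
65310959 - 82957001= -17646042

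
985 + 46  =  1031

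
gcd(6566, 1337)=7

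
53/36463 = 53/36463= 0.00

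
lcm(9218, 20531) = 451682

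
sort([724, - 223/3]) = [ - 223/3, 724] 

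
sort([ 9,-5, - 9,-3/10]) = [ - 9, - 5, - 3/10, 9 ] 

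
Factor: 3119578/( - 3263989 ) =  - 2^1*7^1*11^1*47^1 *431^1*3263989^( - 1 ) 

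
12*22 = 264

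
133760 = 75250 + 58510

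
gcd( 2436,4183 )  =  1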